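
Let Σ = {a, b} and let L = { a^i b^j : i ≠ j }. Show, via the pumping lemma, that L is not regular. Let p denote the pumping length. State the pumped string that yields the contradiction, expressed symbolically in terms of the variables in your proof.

Assume L is regular; let p be its pumping constant.
Choose w = a^p b^{p+p!}. Since p ≠ p+p!, w ∈ L; and |w| ≥ p.
The pumping lemma gives a decomposition w = xyz where |xy| ≤ p and |y| ≥ 1.
The first p characters of w are a's, so xy (and hence y) consists only of a's. Write y = a^k, 1 ≤ k ≤ p.
Since 1 ≤ k ≤ p, k divides p!; set t = 1 + p!/k. Then xy^t z has p + (p!/k)·k = p + p! copies of a. Now the a-count equals the b-count, so i ≠ j fails. So xy^t z = a^{p+p!} b^{p+p!} ∉ L.
This contradicts the pumping lemma, so L is not regular.

a^{p+p!} b^{p+p!}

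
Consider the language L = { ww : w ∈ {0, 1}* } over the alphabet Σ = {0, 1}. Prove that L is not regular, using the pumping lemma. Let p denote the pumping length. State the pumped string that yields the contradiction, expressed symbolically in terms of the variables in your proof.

Assume L is regular. Let p be the pumping length given by the pumping lemma.
Take w = 0^p 1^p 0^p 1^p = uu where u = 0^p1^p; then w ∈ L and |w| = 4p ≥ p.
The pumping lemma gives a decomposition w = xyz where |xy| ≤ p and |y| ≥ 1.
Because |xy| ≤ p and w begins with p copies of 0, we have y = 0^k with 1 ≤ k ≤ p.
Pump with i = 2: xy^2z = 0^{p+k} 1^p 0^p 1^p, of length 4p+k. Suppose this equals vv. The string starts with 0 and ends with 1, so v does too; thus the boundary between the two copies of v is a 1→0 transition. There is exactly one such transition, at position 2p+k, so |v| = 2p+k and |vv| = 4p+2k ≠ 4p+k since k ≥ 1. So xy^2z ∉ L.
This contradicts the pumping lemma, so L is not regular.

0^{p+k} 1^p 0^p 1^p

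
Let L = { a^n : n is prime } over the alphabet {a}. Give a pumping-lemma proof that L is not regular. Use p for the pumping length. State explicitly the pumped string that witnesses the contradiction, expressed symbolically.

Toward a contradiction, assume L is regular with pumping length p.
Let q be a prime with q ≥ p+2 (infinitely many primes exist), and take w = a^q ∈ L with |w| = q ≥ p.
Write w = xyz as guaranteed by the lemma, with |xy| ≤ p and |y| > 0.
Then y = a^k for some k with 1 ≤ k ≤ p.
Since 1 ≤ k ≤ p, |xz| = q-k. Pump with i = q+1: |xy^{q+1}z| = (q-k)+(q+1)k = q+qk = q(1+k), which is composite (both factors ≥ 2). So xy^{q+1}z = a^{q(1+k)} ∉ L.
This contradicts the pumping lemma, so L is not regular.

a^{q(1+k)}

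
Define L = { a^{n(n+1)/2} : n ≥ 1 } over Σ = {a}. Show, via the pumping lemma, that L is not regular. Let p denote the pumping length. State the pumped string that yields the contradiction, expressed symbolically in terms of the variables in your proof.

Assume L is regular; let p be its pumping constant.
Take w = a^{p(p+1)/2} ∈ L with |w| = p(p+1)/2 ≥ p.
The pumping lemma gives a decomposition w = xyz where |xy| ≤ p and |y| ≥ 1.
Then y = a^k for some k with 1 ≤ k ≤ p.
Pump with i = 2: xy^2z = a^{p(p+1)/2+k}. Since 1 ≤ k ≤ p, p(p+1)/2 < p(p+1)/2+k ≤ p(p+1)/2+p < (p+1)(p+2)/2, so p(p+1)/2+k is strictly between consecutive triangular numbers. So xy^2z ∉ L.
This contradicts the pumping lemma, so L is not regular.

a^{p(p+1)/2+k}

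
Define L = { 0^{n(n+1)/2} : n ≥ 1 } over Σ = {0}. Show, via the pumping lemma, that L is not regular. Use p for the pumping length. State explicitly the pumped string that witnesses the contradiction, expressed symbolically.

Assume L is regular. Let p be the pumping length given by the pumping lemma.
Take w = 0^{p(p+1)/2} ∈ L with |w| = p(p+1)/2 ≥ p.
Write w = xyz as guaranteed by the lemma, with |xy| ≤ p and |y| ≥ 1.
Then y = 0^k for some k with 1 ≤ k ≤ p.
Pump with i = 2: xy^2z = 0^{p(p+1)/2+k}. Since 1 ≤ k ≤ p, p(p+1)/2 < p(p+1)/2+k ≤ p(p+1)/2+p < (p+1)(p+2)/2, so p(p+1)/2+k is strictly between consecutive triangular numbers. So xy^2z ∉ L.
This contradicts the pumping lemma, so L is not regular.

0^{p(p+1)/2+k}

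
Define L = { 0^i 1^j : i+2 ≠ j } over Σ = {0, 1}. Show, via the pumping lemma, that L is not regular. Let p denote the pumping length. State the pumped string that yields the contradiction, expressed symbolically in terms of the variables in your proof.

0^{p+p!} 1^{p+p!+2}

Assume L is regular; let p be its pumping constant.
Choose w = 0^p 1^{p+p!+2}. Since p ≠ (p+p!+2)-2 = p+p!, w ∈ L; and |w| ≥ p.
Write w = xyz as guaranteed by the lemma, with |xy| ≤ p and |y| ≥ 1.
Since the first p symbols of w are all 0's and |xy| ≤ p, y lies entirely in the leading 0-block: y = 0^k for some k with 1 ≤ k ≤ p.
Since 1 ≤ k ≤ p, k divides p!; set t = 1 + p!/k. Then xy^t z has p + (p!/k)·k = p + p! copies of 0. Now the 0-count is p+p! and (1-count)-2 = (p+p!+2)-2 = p+p!, so i+2 ≠ j fails. So xy^t z = 0^{p+p!} 1^{p+p!+2} ∉ L.
This contradicts the pumping lemma, so L is not regular.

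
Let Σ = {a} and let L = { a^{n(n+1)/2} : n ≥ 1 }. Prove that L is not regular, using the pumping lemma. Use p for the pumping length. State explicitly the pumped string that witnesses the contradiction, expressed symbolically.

a^{p(p+1)/2+k}

Assume L is regular. Let p be the pumping length given by the pumping lemma.
Take w = a^{p(p+1)/2} ∈ L with |w| = p(p+1)/2 ≥ p.
The pumping lemma gives a decomposition w = xyz where |xy| ≤ p and y is nonempty.
Then y = a^k for some k with 1 ≤ k ≤ p.
Pump with i = 2: xy^2z = a^{p(p+1)/2+k}. Since 1 ≤ k ≤ p, p(p+1)/2 < p(p+1)/2+k ≤ p(p+1)/2+p < (p+1)(p+2)/2, so p(p+1)/2+k is strictly between consecutive triangular numbers. So xy^2z ∉ L.
Contradiction. Therefore L is not regular.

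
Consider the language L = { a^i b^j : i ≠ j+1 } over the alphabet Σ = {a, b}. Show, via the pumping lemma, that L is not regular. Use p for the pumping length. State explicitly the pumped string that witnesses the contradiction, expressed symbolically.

a^{p+p!} b^{p+p!-1}

Suppose for contradiction that L is regular, and let p be the pumping length.
Choose w = a^p b^{p+p!-1}. Since p ≠ (p+p!-1)+1 = p+p!, w ∈ L; and |w| ≥ p.
Write w = xyz as guaranteed by the lemma, with |xy| ≤ p and |y| ≥ 1.
Since the first p symbols of w are all a's and |xy| ≤ p, y lies entirely in the leading a-block: y = a^k for some k with 1 ≤ k ≤ p.
Since 1 ≤ k ≤ p, k divides p!; set t = 1 + p!/k. Then xy^t z has p + (p!/k)·k = p + p! copies of a. Now the a-count is p+p! and (b-count)+1 = (p+p!-1)+1 = p+p!, so i ≠ j+1 fails. So xy^t z = a^{p+p!} b^{p+p!-1} ∉ L.
This is a contradiction; hence L is not regular.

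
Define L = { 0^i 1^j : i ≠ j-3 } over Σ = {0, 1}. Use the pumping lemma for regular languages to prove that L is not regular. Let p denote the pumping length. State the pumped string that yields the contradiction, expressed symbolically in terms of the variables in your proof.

0^{p+p!} 1^{p+p!+3}

Assume L is regular. Let p be the pumping length given by the pumping lemma.
Choose w = 0^p 1^{p+p!+3}. Since p ≠ (p+p!+3)-3 = p+p!, w ∈ L; and |w| ≥ p.
Write w = xyz as guaranteed by the lemma, with |xy| ≤ p and y is nonempty.
Because |xy| ≤ p and w begins with p copies of 0, we have y = 0^k with 1 ≤ k ≤ p.
Since 1 ≤ k ≤ p, k divides p!; set t = 1 + p!/k. Then xy^t z has p + (p!/k)·k = p + p! copies of 0. Now the 0-count is p+p! and (1-count)-3 = (p+p!+3)-3 = p+p!, so i ≠ j-3 fails. So xy^t z = 0^{p+p!} 1^{p+p!+3} ∉ L.
This contradicts the pumping lemma, so L is not regular.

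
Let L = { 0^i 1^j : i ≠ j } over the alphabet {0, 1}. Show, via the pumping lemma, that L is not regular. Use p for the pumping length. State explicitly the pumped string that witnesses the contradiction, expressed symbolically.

Toward a contradiction, assume L is regular with pumping length p.
Choose w = 0^p 1^{p+p!}. Since p ≠ p+p!, w ∈ L; and |w| ≥ p.
The pumping lemma gives a decomposition w = xyz where |xy| ≤ p and y is nonempty.
Because |xy| ≤ p and w begins with p copies of 0, we have y = 0^k with 1 ≤ k ≤ p.
Since 1 ≤ k ≤ p, k divides p!; set t = 1 + p!/k. Then xy^t z has p + (p!/k)·k = p + p! copies of 0. Now the 0-count equals the 1-count, so i ≠ j fails. So xy^t z = 0^{p+p!} 1^{p+p!} ∉ L.
This is a contradiction; hence L is not regular.

0^{p+p!} 1^{p+p!}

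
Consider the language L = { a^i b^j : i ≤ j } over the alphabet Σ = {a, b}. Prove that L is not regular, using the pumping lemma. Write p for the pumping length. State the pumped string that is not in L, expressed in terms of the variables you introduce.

Assume L is regular. Let p be the pumping length given by the pumping lemma.
Choose w = a^p b^p ∈ L, with |w| = 2p ≥ p.
Write w = xyz as guaranteed by the lemma, with |xy| ≤ p and y is nonempty.
The first p characters of w are a's, so xy (and hence y) consists only of a's. Write y = a^k, 1 ≤ k ≤ p.
Consider xy^2z = a^{p+k} b^p. Since k ≥ 1, the a-count p+k exceeds the b-count p, so i ≤ j fails; thus xy^2z ∉ L.
Contradiction. Therefore L is not regular.

a^{p+k} b^p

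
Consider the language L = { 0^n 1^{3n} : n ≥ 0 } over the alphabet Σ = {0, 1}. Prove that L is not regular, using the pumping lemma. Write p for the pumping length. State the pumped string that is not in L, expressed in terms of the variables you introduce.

0^{p+k} 1^{3p}

Suppose for contradiction that L is regular, and let p be the pumping length.
Take w = 0^p 1^{3p}. Then w ∈ L and |w| = 4p ≥ p.
The pumping lemma gives a decomposition w = xyz where |xy| ≤ p and |y| ≥ 1.
The first p characters of w are 0's, so xy (and hence y) consists only of 0's. Write y = 0^k, 1 ≤ k ≤ p.
Pump with i = 2: xy^2z = 0^{p+k} 1^{3p}. For this to lie in L we would need 3p = 3(p+k), which forces k = 0. But k ≥ 1, so xy^2z ∉ L.
Contradiction. Therefore L is not regular.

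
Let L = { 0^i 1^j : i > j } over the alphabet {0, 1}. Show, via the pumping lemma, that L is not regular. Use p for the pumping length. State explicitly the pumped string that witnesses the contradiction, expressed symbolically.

Assume L is regular; let p be its pumping constant.
Choose w = 0^{p+1} 1^p ∈ L, with |w| = 2p+1 ≥ p.
By the pumping lemma, w = xyz with |xy| ≤ p and |y| > 0.
Since the first p symbols of w are all 0's and |xy| ≤ p, y lies entirely in the leading 0-block: y = 0^k for some k with 1 ≤ k ≤ p.
Consider xy^0z = xz = 0^{p+1-k} 1^p. Since k ≥ 1, the 0-count p+1-k is at most p, so i > j fails; thus xz ∉ L.
This contradicts the pumping lemma, so L is not regular.

0^{p+1-k} 1^p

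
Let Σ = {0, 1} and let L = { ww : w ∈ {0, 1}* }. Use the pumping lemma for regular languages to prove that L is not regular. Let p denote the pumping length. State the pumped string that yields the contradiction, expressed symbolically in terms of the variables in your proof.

0^{p+k} 1^p 0^p 1^p

Toward a contradiction, assume L is regular with pumping length p.
Take w = 0^p 1^p 0^p 1^p = uu where u = 0^p1^p; then w ∈ L and |w| = 4p ≥ p.
Write w = xyz as guaranteed by the lemma, with |xy| ≤ p and y is nonempty.
The first p characters of w are 0's, so xy (and hence y) consists only of 0's. Write y = 0^k, 1 ≤ k ≤ p.
Pump with i = 2: xy^2z = 0^{p+k} 1^p 0^p 1^p, of length 4p+k. Suppose this equals vv. The string starts with 0 and ends with 1, so v does too; thus the boundary between the two copies of v is a 1→0 transition. There is exactly one such transition, at position 2p+k, so |v| = 2p+k and |vv| = 4p+2k ≠ 4p+k since k ≥ 1. So xy^2z ∉ L.
Contradiction. Therefore L is not regular.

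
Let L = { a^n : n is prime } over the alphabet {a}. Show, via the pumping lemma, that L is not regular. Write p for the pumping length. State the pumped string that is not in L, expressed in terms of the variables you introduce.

Assume L is regular. Let p be the pumping length given by the pumping lemma.
Let q be a prime with q ≥ p+2 (infinitely many primes exist), and take w = a^q ∈ L with |w| = q ≥ p.
The pumping lemma gives a decomposition w = xyz where |xy| ≤ p and y is nonempty.
Then y = a^k for some k with 1 ≤ k ≤ p.
Since 1 ≤ k ≤ p, |xz| = q-k. Pump with i = q+1: |xy^{q+1}z| = (q-k)+(q+1)k = q+qk = q(1+k), which is composite (both factors ≥ 2). So xy^{q+1}z = a^{q(1+k)} ∉ L.
This is a contradiction; hence L is not regular.

a^{q(1+k)}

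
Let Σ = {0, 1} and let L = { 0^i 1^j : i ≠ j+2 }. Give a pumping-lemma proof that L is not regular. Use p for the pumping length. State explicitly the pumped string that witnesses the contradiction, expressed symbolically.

0^{p+p!} 1^{p+p!-2}

Assume L is regular. Let p be the pumping length given by the pumping lemma.
Choose w = 0^p 1^{p+p!-2}. Since p ≠ (p+p!-2)+2 = p+p!, w ∈ L; and |w| ≥ p.
Write w = xyz as guaranteed by the lemma, with |xy| ≤ p and |y| > 0.
The first p characters of w are 0's, so xy (and hence y) consists only of 0's. Write y = 0^k, 1 ≤ k ≤ p.
Since 1 ≤ k ≤ p, k divides p!; set t = 1 + p!/k. Then xy^t z has p + (p!/k)·k = p + p! copies of 0. Now the 0-count is p+p! and (1-count)+2 = (p+p!-2)+2 = p+p!, so i ≠ j+2 fails. So xy^t z = 0^{p+p!} 1^{p+p!-2} ∉ L.
This is a contradiction; hence L is not regular.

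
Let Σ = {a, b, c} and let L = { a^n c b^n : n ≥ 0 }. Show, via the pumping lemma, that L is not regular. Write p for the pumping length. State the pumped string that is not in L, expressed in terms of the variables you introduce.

Toward a contradiction, assume L is regular with pumping length p.
Take w = a^p c b^p ∈ L with |w| = 2p+1 ≥ p.
Write w = xyz as guaranteed by the lemma, with |xy| ≤ p and |y| > 0.
Because |xy| ≤ p and w begins with p copies of a, we have y = a^k with 1 ≤ k ≤ p.
Pump with i = 2: xy^2z = a^{p+k} c b^p, which would require p+k = p. But k ≥ 1, so xy^2z ∉ L.
Contradiction. Therefore L is not regular.

a^{p+k} c b^p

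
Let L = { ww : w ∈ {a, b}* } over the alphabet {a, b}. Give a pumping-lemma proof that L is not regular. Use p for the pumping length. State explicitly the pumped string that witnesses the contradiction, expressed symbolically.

Assume L is regular. Let p be the pumping length given by the pumping lemma.
Take w = a^p b^p a^p b^p = uu where u = a^pb^p; then w ∈ L and |w| = 4p ≥ p.
The pumping lemma gives a decomposition w = xyz where |xy| ≤ p and |y| ≥ 1.
Because |xy| ≤ p and w begins with p copies of a, we have y = a^k with 1 ≤ k ≤ p.
Pump with i = 2: xy^2z = a^{p+k} b^p a^p b^p, of length 4p+k. Suppose this equals vv. The string starts with a and ends with b, so v does too; thus the boundary between the two copies of v is a b→a transition. There is exactly one such transition, at position 2p+k, so |v| = 2p+k and |vv| = 4p+2k ≠ 4p+k since k ≥ 1. So xy^2z ∉ L.
Contradiction. Therefore L is not regular.

a^{p+k} b^p a^p b^p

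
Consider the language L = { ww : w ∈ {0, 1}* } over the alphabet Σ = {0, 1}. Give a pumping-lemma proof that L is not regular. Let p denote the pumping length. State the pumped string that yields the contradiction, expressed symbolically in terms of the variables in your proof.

Assume L is regular; let p be its pumping constant.
Take w = 0^p 1^p 0^p 1^p = uu where u = 0^p1^p; then w ∈ L and |w| = 4p ≥ p.
Write w = xyz as guaranteed by the lemma, with |xy| ≤ p and |y| > 0.
Because |xy| ≤ p and w begins with p copies of 0, we have y = 0^k with 1 ≤ k ≤ p.
Pump with i = 2: xy^2z = 0^{p+k} 1^p 0^p 1^p, of length 4p+k. Suppose this equals vv. The string starts with 0 and ends with 1, so v does too; thus the boundary between the two copies of v is a 1→0 transition. There is exactly one such transition, at position 2p+k, so |v| = 2p+k and |vv| = 4p+2k ≠ 4p+k since k ≥ 1. So xy^2z ∉ L.
This contradicts the pumping lemma, so L is not regular.

0^{p+k} 1^p 0^p 1^p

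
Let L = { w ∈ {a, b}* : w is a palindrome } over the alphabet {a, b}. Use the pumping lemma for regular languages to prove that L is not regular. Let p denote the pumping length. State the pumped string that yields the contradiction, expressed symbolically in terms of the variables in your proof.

Toward a contradiction, assume L is regular with pumping length p.
Take w = a^p b a^p, a palindrome of length 2p+1 ≥ p.
Write w = xyz as guaranteed by the lemma, with |xy| ≤ p and y is nonempty.
Since the first p symbols of w are all a's and |xy| ≤ p, y lies entirely in the leading a-block: y = a^k for some k with 1 ≤ k ≤ p.
Pump with i = 2: xy^2z = a^{p+k} b a^p. Its reverse is a^p b a^{p+k}, which differs from xy^2z since k ≥ 1. So xy^2z is not a palindrome and xy^2z ∉ L.
Contradiction. Therefore L is not regular.

a^{p+k} b a^p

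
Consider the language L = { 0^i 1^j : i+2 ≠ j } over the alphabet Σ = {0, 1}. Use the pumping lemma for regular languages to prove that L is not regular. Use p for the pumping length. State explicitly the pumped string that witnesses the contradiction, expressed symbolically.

Toward a contradiction, assume L is regular with pumping length p.
Choose w = 0^p 1^{p+p!+2}. Since p ≠ (p+p!+2)-2 = p+p!, w ∈ L; and |w| ≥ p.
The pumping lemma gives a decomposition w = xyz where |xy| ≤ p and y is nonempty.
The first p characters of w are 0's, so xy (and hence y) consists only of 0's. Write y = 0^k, 1 ≤ k ≤ p.
Since 1 ≤ k ≤ p, k divides p!; set t = 1 + p!/k. Then xy^t z has p + (p!/k)·k = p + p! copies of 0. Now the 0-count is p+p! and (1-count)-2 = (p+p!+2)-2 = p+p!, so i+2 ≠ j fails. So xy^t z = 0^{p+p!} 1^{p+p!+2} ∉ L.
Contradiction. Therefore L is not regular.

0^{p+p!} 1^{p+p!+2}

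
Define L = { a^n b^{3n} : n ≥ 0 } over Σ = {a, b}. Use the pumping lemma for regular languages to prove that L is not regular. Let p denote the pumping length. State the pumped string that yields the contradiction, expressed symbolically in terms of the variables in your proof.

a^{p+k} b^{3p}

Suppose for contradiction that L is regular, and let p be the pumping length.
Take w = a^p b^{3p}. Then w ∈ L and |w| = 4p ≥ p.
Write w = xyz as guaranteed by the lemma, with |xy| ≤ p and |y| > 0.
Since the first p symbols of w are all a's and |xy| ≤ p, y lies entirely in the leading a-block: y = a^k for some k with 1 ≤ k ≤ p.
Pump with i = 2: xy^2z = a^{p+k} b^{3p}. For this to lie in L we would need 3p = 3(p+k), which forces k = 0. But k ≥ 1, so xy^2z ∉ L.
This is a contradiction; hence L is not regular.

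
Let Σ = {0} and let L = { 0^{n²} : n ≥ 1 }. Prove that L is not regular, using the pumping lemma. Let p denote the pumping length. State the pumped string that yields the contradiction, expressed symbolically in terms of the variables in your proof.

0^{p²+k}

Toward a contradiction, assume L is regular with pumping length p.
Take w = 0^{p²} ∈ L with |w| = p² ≥ p.
The pumping lemma gives a decomposition w = xyz where |xy| ≤ p and y is nonempty.
Then y = 0^k for some k with 1 ≤ k ≤ p.
Pump with i = 2: xy^2z = 0^{p²+k}. Since 1 ≤ k ≤ p, p² < p²+k ≤ p²+p < (p+1)², so p²+k lies strictly between consecutive squares and is not a perfect square. So xy^2z ∉ L.
This is a contradiction; hence L is not regular.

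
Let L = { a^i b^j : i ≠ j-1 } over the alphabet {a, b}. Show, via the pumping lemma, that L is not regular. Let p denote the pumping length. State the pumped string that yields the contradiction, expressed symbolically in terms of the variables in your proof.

a^{p+p!} b^{p+p!+1}

Assume L is regular. Let p be the pumping length given by the pumping lemma.
Choose w = a^p b^{p+p!+1}. Since p ≠ (p+p!+1)-1 = p+p!, w ∈ L; and |w| ≥ p.
Write w = xyz as guaranteed by the lemma, with |xy| ≤ p and |y| > 0.
Because |xy| ≤ p and w begins with p copies of a, we have y = a^k with 1 ≤ k ≤ p.
Since 1 ≤ k ≤ p, k divides p!; set t = 1 + p!/k. Then xy^t z has p + (p!/k)·k = p + p! copies of a. Now the a-count is p+p! and (b-count)-1 = (p+p!+1)-1 = p+p!, so i ≠ j-1 fails. So xy^t z = a^{p+p!} b^{p+p!+1} ∉ L.
This is a contradiction; hence L is not regular.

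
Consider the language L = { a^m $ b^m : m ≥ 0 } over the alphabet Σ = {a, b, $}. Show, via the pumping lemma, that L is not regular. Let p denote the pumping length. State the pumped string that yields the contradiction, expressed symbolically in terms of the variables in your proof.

Assume L is regular; let p be its pumping constant.
Take w = a^p $ b^p ∈ L with |w| = 2p+1 ≥ p.
By the pumping lemma, w = xyz with |xy| ≤ p and y is nonempty.
Because |xy| ≤ p and w begins with p copies of a, we have y = a^k with 1 ≤ k ≤ p.
Pump with i = 2: xy^2z = a^{p+k} $ b^p, which would require p+k = p. But k ≥ 1, so xy^2z ∉ L.
This is a contradiction; hence L is not regular.

a^{p+k} $ b^p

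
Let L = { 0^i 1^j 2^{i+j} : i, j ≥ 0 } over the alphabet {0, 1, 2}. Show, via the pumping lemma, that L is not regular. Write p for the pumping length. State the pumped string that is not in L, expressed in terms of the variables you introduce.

Suppose for contradiction that L is regular, and let p be the pumping length.
Take w = 0^p 1^p 2^{2p} ∈ L (with i=j=p, i+j=2p), |w| = 4p ≥ p.
Write w = xyz as guaranteed by the lemma, with |xy| ≤ p and |y| > 0.
Since the first p symbols of w are all 0's and |xy| ≤ p, y lies entirely in the leading 0-block: y = 0^k for some k with 1 ≤ k ≤ p.
Consider xy^2z = 0^{p+k} 1^p 2^{2p}. Now the 0- and 1-counts sum to 2p+k, but the 2-count is 2p ≠ 2p+k. So xy^2z ∉ L.
This contradicts the pumping lemma, so L is not regular.

0^{p+k} 1^p 2^{2p}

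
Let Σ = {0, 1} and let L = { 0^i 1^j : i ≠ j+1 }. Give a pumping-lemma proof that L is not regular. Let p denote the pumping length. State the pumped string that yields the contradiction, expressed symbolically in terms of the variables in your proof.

0^{p+p!} 1^{p+p!-1}

Assume L is regular; let p be its pumping constant.
Choose w = 0^p 1^{p+p!-1}. Since p ≠ (p+p!-1)+1 = p+p!, w ∈ L; and |w| ≥ p.
The pumping lemma gives a decomposition w = xyz where |xy| ≤ p and |y| ≥ 1.
The first p characters of w are 0's, so xy (and hence y) consists only of 0's. Write y = 0^k, 1 ≤ k ≤ p.
Since 1 ≤ k ≤ p, k divides p!; set t = 1 + p!/k. Then xy^t z has p + (p!/k)·k = p + p! copies of 0. Now the 0-count is p+p! and (1-count)+1 = (p+p!-1)+1 = p+p!, so i ≠ j+1 fails. So xy^t z = 0^{p+p!} 1^{p+p!-1} ∉ L.
Contradiction. Therefore L is not regular.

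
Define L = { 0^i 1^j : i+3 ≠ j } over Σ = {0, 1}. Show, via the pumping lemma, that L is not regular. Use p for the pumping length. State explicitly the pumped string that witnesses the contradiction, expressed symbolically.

Suppose for contradiction that L is regular, and let p be the pumping length.
Choose w = 0^p 1^{p+p!+3}. Since p ≠ (p+p!+3)-3 = p+p!, w ∈ L; and |w| ≥ p.
Write w = xyz as guaranteed by the lemma, with |xy| ≤ p and |y| ≥ 1.
The first p characters of w are 0's, so xy (and hence y) consists only of 0's. Write y = 0^k, 1 ≤ k ≤ p.
Since 1 ≤ k ≤ p, k divides p!; set t = 1 + p!/k. Then xy^t z has p + (p!/k)·k = p + p! copies of 0. Now the 0-count is p+p! and (1-count)-3 = (p+p!+3)-3 = p+p!, so i+3 ≠ j fails. So xy^t z = 0^{p+p!} 1^{p+p!+3} ∉ L.
Contradiction. Therefore L is not regular.

0^{p+p!} 1^{p+p!+3}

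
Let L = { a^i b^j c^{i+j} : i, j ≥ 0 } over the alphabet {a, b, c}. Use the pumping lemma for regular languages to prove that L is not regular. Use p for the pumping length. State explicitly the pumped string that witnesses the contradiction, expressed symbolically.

a^{p+k} b^p c^{2p}

Assume L is regular; let p be its pumping constant.
Take w = a^p b^p c^{2p} ∈ L (with i=j=p, i+j=2p), |w| = 4p ≥ p.
The pumping lemma gives a decomposition w = xyz where |xy| ≤ p and y is nonempty.
Because |xy| ≤ p and w begins with p copies of a, we have y = a^k with 1 ≤ k ≤ p.
Consider xy^2z = a^{p+k} b^p c^{2p}. Now the a- and b-counts sum to 2p+k, but the c-count is 2p ≠ 2p+k. So xy^2z ∉ L.
Contradiction. Therefore L is not regular.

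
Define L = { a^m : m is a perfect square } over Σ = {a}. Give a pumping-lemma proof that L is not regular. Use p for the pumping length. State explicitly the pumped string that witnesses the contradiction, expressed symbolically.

a^{p²+k}

Assume L is regular. Let p be the pumping length given by the pumping lemma.
Take w = a^{p²} ∈ L with |w| = p² ≥ p.
Write w = xyz as guaranteed by the lemma, with |xy| ≤ p and |y| ≥ 1.
Then y = a^k for some k with 1 ≤ k ≤ p.
Pump with i = 2: xy^2z = a^{p²+k}. Since 1 ≤ k ≤ p, p² < p²+k ≤ p²+p < (p+1)², so p²+k lies strictly between consecutive squares and is not a perfect square. So xy^2z ∉ L.
Contradiction. Therefore L is not regular.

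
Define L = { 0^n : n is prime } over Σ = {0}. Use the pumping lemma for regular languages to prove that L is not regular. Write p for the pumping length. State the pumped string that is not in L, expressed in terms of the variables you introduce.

0^{q(1+k)}

Assume L is regular; let p be its pumping constant.
Let q be a prime with q ≥ p+2 (infinitely many primes exist), and take w = 0^q ∈ L with |w| = q ≥ p.
Write w = xyz as guaranteed by the lemma, with |xy| ≤ p and |y| > 0.
Then y = 0^k for some k with 1 ≤ k ≤ p.
Since 1 ≤ k ≤ p, |xz| = q-k. Pump with i = q+1: |xy^{q+1}z| = (q-k)+(q+1)k = q+qk = q(1+k), which is composite (both factors ≥ 2). So xy^{q+1}z = 0^{q(1+k)} ∉ L.
This is a contradiction; hence L is not regular.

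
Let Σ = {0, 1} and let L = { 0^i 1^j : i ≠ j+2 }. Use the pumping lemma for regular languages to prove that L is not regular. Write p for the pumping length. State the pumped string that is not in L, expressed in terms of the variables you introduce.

Toward a contradiction, assume L is regular with pumping length p.
Choose w = 0^p 1^{p+p!-2}. Since p ≠ (p+p!-2)+2 = p+p!, w ∈ L; and |w| ≥ p.
The pumping lemma gives a decomposition w = xyz where |xy| ≤ p and |y| > 0.
The first p characters of w are 0's, so xy (and hence y) consists only of 0's. Write y = 0^k, 1 ≤ k ≤ p.
Since 1 ≤ k ≤ p, k divides p!; set t = 1 + p!/k. Then xy^t z has p + (p!/k)·k = p + p! copies of 0. Now the 0-count is p+p! and (1-count)+2 = (p+p!-2)+2 = p+p!, so i ≠ j+2 fails. So xy^t z = 0^{p+p!} 1^{p+p!-2} ∉ L.
This contradicts the pumping lemma, so L is not regular.

0^{p+p!} 1^{p+p!-2}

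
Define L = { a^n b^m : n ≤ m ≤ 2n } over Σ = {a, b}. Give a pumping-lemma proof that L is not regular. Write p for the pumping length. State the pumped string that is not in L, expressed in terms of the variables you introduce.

a^{p+k} b^p

Assume L is regular; let p be its pumping constant.
Take w = a^p b^p ∈ L (since p ≤ p ≤ 2p), with |w| = 2p ≥ p.
The pumping lemma gives a decomposition w = xyz where |xy| ≤ p and |y| > 0.
The first p characters of w are a's, so xy (and hence y) consists only of a's. Write y = a^k, 1 ≤ k ≤ p.
Pump with i = 2: xy^2z = a^{p+k} b^p. Now n = p+k > p = m, so the condition n ≤ m fails. Thus xy^2z ∉ L.
This is a contradiction; hence L is not regular.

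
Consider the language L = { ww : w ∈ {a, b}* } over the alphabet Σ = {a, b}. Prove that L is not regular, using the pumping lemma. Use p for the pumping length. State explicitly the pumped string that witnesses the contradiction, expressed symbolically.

Suppose for contradiction that L is regular, and let p be the pumping length.
Take w = a^p b^p a^p b^p = uu where u = a^pb^p; then w ∈ L and |w| = 4p ≥ p.
Write w = xyz as guaranteed by the lemma, with |xy| ≤ p and |y| > 0.
The first p characters of w are a's, so xy (and hence y) consists only of a's. Write y = a^k, 1 ≤ k ≤ p.
Pump with i = 2: xy^2z = a^{p+k} b^p a^p b^p, of length 4p+k. Suppose this equals vv. The string starts with a and ends with b, so v does too; thus the boundary between the two copies of v is a b→a transition. There is exactly one such transition, at position 2p+k, so |v| = 2p+k and |vv| = 4p+2k ≠ 4p+k since k ≥ 1. So xy^2z ∉ L.
This contradicts the pumping lemma, so L is not regular.

a^{p+k} b^p a^p b^p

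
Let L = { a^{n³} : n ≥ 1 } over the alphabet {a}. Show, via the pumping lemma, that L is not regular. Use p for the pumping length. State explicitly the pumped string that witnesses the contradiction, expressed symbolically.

a^{p³+k}

Toward a contradiction, assume L is regular with pumping length p.
Take w = a^{p³} ∈ L with |w| = p³ ≥ p.
By the pumping lemma, w = xyz with |xy| ≤ p and |y| > 0.
Then y = a^k for some k with 1 ≤ k ≤ p.
Pump with i = 2: xy^2z = a^{p³+k}. Since 1 ≤ k ≤ p, p³ < p³+k ≤ p³+p < p³+3p²+3p+1 = (p+1)³, so p³+k is not a perfect cube. So xy^2z ∉ L.
Contradiction. Therefore L is not regular.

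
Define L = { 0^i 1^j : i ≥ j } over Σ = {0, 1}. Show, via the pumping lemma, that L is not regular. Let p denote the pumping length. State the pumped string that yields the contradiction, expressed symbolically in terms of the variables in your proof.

0^{p-k} 1^p

Assume L is regular; let p be its pumping constant.
Choose w = 0^p 1^p ∈ L, with |w| = 2p ≥ p.
By the pumping lemma, w = xyz with |xy| ≤ p and y is nonempty.
The first p characters of w are 0's, so xy (and hence y) consists only of 0's. Write y = 0^k, 1 ≤ k ≤ p.
Consider xy^0z = xz = 0^{p-k} 1^p. Since k ≥ 1, the 0-count p-k is less than p, so i ≥ j fails; thus xz ∉ L.
Contradiction. Therefore L is not regular.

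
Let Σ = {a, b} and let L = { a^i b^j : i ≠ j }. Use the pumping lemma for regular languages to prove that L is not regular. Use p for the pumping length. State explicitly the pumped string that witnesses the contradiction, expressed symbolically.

a^{p+p!} b^{p+p!}

Assume L is regular; let p be its pumping constant.
Choose w = a^p b^{p+p!}. Since p ≠ p+p!, w ∈ L; and |w| ≥ p.
By the pumping lemma, w = xyz with |xy| ≤ p and y is nonempty.
The first p characters of w are a's, so xy (and hence y) consists only of a's. Write y = a^k, 1 ≤ k ≤ p.
Since 1 ≤ k ≤ p, k divides p!; set t = 1 + p!/k. Then xy^t z has p + (p!/k)·k = p + p! copies of a. Now the a-count equals the b-count, so i ≠ j fails. So xy^t z = a^{p+p!} b^{p+p!} ∉ L.
Contradiction. Therefore L is not regular.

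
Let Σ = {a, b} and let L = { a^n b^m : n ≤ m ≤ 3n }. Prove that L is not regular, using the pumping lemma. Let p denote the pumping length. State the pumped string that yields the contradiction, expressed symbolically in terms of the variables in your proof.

Toward a contradiction, assume L is regular with pumping length p.
Take w = a^p b^p ∈ L (since p ≤ p ≤ 3p), with |w| = 2p ≥ p.
The pumping lemma gives a decomposition w = xyz where |xy| ≤ p and y is nonempty.
The first p characters of w are a's, so xy (and hence y) consists only of a's. Write y = a^k, 1 ≤ k ≤ p.
Pump with i = 2: xy^2z = a^{p+k} b^p. Now n = p+k > p = m, so the condition n ≤ m fails. Thus xy^2z ∉ L.
This is a contradiction; hence L is not regular.

a^{p+k} b^p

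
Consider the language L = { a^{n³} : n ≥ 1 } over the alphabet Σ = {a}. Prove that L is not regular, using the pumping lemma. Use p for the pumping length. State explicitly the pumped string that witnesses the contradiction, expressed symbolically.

Toward a contradiction, assume L is regular with pumping length p.
Take w = a^{p³} ∈ L with |w| = p³ ≥ p.
By the pumping lemma, w = xyz with |xy| ≤ p and |y| ≥ 1.
Then y = a^k for some k with 1 ≤ k ≤ p.
Pump with i = 2: xy^2z = a^{p³+k}. Since 1 ≤ k ≤ p, p³ < p³+k ≤ p³+p < p³+3p²+3p+1 = (p+1)³, so p³+k is not a perfect cube. So xy^2z ∉ L.
Contradiction. Therefore L is not regular.

a^{p³+k}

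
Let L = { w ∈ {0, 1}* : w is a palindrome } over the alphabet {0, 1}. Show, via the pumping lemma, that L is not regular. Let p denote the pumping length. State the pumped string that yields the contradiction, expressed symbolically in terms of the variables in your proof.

Assume L is regular. Let p be the pumping length given by the pumping lemma.
Take w = 0^p 1 0^p, a palindrome of length 2p+1 ≥ p.
The pumping lemma gives a decomposition w = xyz where |xy| ≤ p and |y| > 0.
Since the first p symbols of w are all 0's and |xy| ≤ p, y lies entirely in the leading 0-block: y = 0^k for some k with 1 ≤ k ≤ p.
Pump with i = 2: xy^2z = 0^{p+k} 1 0^p. Its reverse is 0^p 1 0^{p+k}, which differs from xy^2z since k ≥ 1. So xy^2z is not a palindrome and xy^2z ∉ L.
This contradicts the pumping lemma, so L is not regular.

0^{p+k} 1 0^p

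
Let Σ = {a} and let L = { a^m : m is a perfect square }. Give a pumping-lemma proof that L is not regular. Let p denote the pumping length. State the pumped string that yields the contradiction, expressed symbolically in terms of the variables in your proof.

Suppose for contradiction that L is regular, and let p be the pumping length.
Take w = a^{p²} ∈ L with |w| = p² ≥ p.
The pumping lemma gives a decomposition w = xyz where |xy| ≤ p and y is nonempty.
Then y = a^k for some k with 1 ≤ k ≤ p.
Pump with i = 2: xy^2z = a^{p²+k}. Since 1 ≤ k ≤ p, p² < p²+k ≤ p²+p < (p+1)², so p²+k lies strictly between consecutive squares and is not a perfect square. So xy^2z ∉ L.
Contradiction. Therefore L is not regular.

a^{p²+k}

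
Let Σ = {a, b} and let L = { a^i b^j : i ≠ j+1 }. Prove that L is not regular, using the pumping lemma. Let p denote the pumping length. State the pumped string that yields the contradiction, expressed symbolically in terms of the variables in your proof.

a^{p+p!} b^{p+p!-1}

Assume L is regular. Let p be the pumping length given by the pumping lemma.
Choose w = a^p b^{p+p!-1}. Since p ≠ (p+p!-1)+1 = p+p!, w ∈ L; and |w| ≥ p.
Write w = xyz as guaranteed by the lemma, with |xy| ≤ p and |y| > 0.
Because |xy| ≤ p and w begins with p copies of a, we have y = a^k with 1 ≤ k ≤ p.
Since 1 ≤ k ≤ p, k divides p!; set t = 1 + p!/k. Then xy^t z has p + (p!/k)·k = p + p! copies of a. Now the a-count is p+p! and (b-count)+1 = (p+p!-1)+1 = p+p!, so i ≠ j+1 fails. So xy^t z = a^{p+p!} b^{p+p!-1} ∉ L.
This is a contradiction; hence L is not regular.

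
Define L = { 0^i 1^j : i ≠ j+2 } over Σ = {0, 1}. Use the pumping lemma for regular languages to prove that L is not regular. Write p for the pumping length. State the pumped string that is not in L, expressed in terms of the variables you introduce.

Toward a contradiction, assume L is regular with pumping length p.
Choose w = 0^p 1^{p+p!-2}. Since p ≠ (p+p!-2)+2 = p+p!, w ∈ L; and |w| ≥ p.
The pumping lemma gives a decomposition w = xyz where |xy| ≤ p and |y| > 0.
Since the first p symbols of w are all 0's and |xy| ≤ p, y lies entirely in the leading 0-block: y = 0^k for some k with 1 ≤ k ≤ p.
Since 1 ≤ k ≤ p, k divides p!; set t = 1 + p!/k. Then xy^t z has p + (p!/k)·k = p + p! copies of 0. Now the 0-count is p+p! and (1-count)+2 = (p+p!-2)+2 = p+p!, so i ≠ j+2 fails. So xy^t z = 0^{p+p!} 1^{p+p!-2} ∉ L.
Contradiction. Therefore L is not regular.

0^{p+p!} 1^{p+p!-2}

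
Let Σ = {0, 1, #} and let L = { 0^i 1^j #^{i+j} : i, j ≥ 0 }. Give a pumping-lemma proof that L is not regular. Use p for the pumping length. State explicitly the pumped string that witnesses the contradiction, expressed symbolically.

0^{p+k} 1^p #^{2p}

Suppose for contradiction that L is regular, and let p be the pumping length.
Take w = 0^p 1^p #^{2p} ∈ L (with i=j=p, i+j=2p), |w| = 4p ≥ p.
Write w = xyz as guaranteed by the lemma, with |xy| ≤ p and |y| > 0.
The first p characters of w are 0's, so xy (and hence y) consists only of 0's. Write y = 0^k, 1 ≤ k ≤ p.
Consider xy^2z = 0^{p+k} 1^p #^{2p}. Now the 0- and 1-counts sum to 2p+k, but the #-count is 2p ≠ 2p+k. So xy^2z ∉ L.
Contradiction. Therefore L is not regular.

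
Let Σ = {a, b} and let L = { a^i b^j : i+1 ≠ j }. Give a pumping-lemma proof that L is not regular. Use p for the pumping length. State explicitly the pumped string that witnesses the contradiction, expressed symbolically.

Assume L is regular; let p be its pumping constant.
Choose w = a^p b^{p+p!+1}. Since p ≠ (p+p!+1)-1 = p+p!, w ∈ L; and |w| ≥ p.
The pumping lemma gives a decomposition w = xyz where |xy| ≤ p and |y| > 0.
Since the first p symbols of w are all a's and |xy| ≤ p, y lies entirely in the leading a-block: y = a^k for some k with 1 ≤ k ≤ p.
Since 1 ≤ k ≤ p, k divides p!; set t = 1 + p!/k. Then xy^t z has p + (p!/k)·k = p + p! copies of a. Now the a-count is p+p! and (b-count)-1 = (p+p!+1)-1 = p+p!, so i+1 ≠ j fails. So xy^t z = a^{p+p!} b^{p+p!+1} ∉ L.
Contradiction. Therefore L is not regular.

a^{p+p!} b^{p+p!+1}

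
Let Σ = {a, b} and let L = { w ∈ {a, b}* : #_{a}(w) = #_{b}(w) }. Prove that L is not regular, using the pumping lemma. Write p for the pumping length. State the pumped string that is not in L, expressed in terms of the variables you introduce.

Assume L is regular; let p be its pumping constant.
Choose w = a^p b^p ∈ L with |w| = 2p ≥ p.
Write w = xyz as guaranteed by the lemma, with |xy| ≤ p and y is nonempty.
Since the first p symbols of w are all a's and |xy| ≤ p, y lies entirely in the leading a-block: y = a^k for some k with 1 ≤ k ≤ p.
Pump with i = 2: xy^2z = a^{p+k} b^p has p+k occurrences of a but only p of b. Since k ≥ 1 the counts differ, so xy^2z ∉ L.
This contradicts the pumping lemma, so L is not regular.

a^{p+k} b^p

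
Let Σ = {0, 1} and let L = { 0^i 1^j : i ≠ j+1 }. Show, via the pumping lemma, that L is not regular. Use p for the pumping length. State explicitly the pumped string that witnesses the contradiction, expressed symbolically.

Assume L is regular. Let p be the pumping length given by the pumping lemma.
Choose w = 0^p 1^{p+p!-1}. Since p ≠ (p+p!-1)+1 = p+p!, w ∈ L; and |w| ≥ p.
The pumping lemma gives a decomposition w = xyz where |xy| ≤ p and y is nonempty.
Because |xy| ≤ p and w begins with p copies of 0, we have y = 0^k with 1 ≤ k ≤ p.
Since 1 ≤ k ≤ p, k divides p!; set t = 1 + p!/k. Then xy^t z has p + (p!/k)·k = p + p! copies of 0. Now the 0-count is p+p! and (1-count)+1 = (p+p!-1)+1 = p+p!, so i ≠ j+1 fails. So xy^t z = 0^{p+p!} 1^{p+p!-1} ∉ L.
Contradiction. Therefore L is not regular.

0^{p+p!} 1^{p+p!-1}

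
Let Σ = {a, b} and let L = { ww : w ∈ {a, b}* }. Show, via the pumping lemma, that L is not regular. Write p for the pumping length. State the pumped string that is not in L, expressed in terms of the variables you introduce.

a^{p+k} b^p a^p b^p

Toward a contradiction, assume L is regular with pumping length p.
Take w = a^p b^p a^p b^p = uu where u = a^pb^p; then w ∈ L and |w| = 4p ≥ p.
By the pumping lemma, w = xyz with |xy| ≤ p and |y| > 0.
The first p characters of w are a's, so xy (and hence y) consists only of a's. Write y = a^k, 1 ≤ k ≤ p.
Pump with i = 2: xy^2z = a^{p+k} b^p a^p b^p, of length 4p+k. Suppose this equals vv. The string starts with a and ends with b, so v does too; thus the boundary between the two copies of v is a b→a transition. There is exactly one such transition, at position 2p+k, so |v| = 2p+k and |vv| = 4p+2k ≠ 4p+k since k ≥ 1. So xy^2z ∉ L.
This contradicts the pumping lemma, so L is not regular.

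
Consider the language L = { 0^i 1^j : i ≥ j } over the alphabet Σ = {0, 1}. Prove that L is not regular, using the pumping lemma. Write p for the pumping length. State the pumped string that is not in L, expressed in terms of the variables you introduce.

0^{p-k} 1^p

Suppose for contradiction that L is regular, and let p be the pumping length.
Choose w = 0^p 1^p ∈ L, with |w| = 2p ≥ p.
By the pumping lemma, w = xyz with |xy| ≤ p and |y| > 0.
The first p characters of w are 0's, so xy (and hence y) consists only of 0's. Write y = 0^k, 1 ≤ k ≤ p.
Consider xy^0z = xz = 0^{p-k} 1^p. Since k ≥ 1, the 0-count p-k is less than p, so i ≥ j fails; thus xz ∉ L.
Contradiction. Therefore L is not regular.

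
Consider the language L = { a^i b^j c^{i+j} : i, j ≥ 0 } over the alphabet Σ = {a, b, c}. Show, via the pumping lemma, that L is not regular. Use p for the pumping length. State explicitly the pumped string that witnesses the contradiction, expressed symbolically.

a^{p+k} b^p c^{2p}

Assume L is regular. Let p be the pumping length given by the pumping lemma.
Take w = a^p b^p c^{2p} ∈ L (with i=j=p, i+j=2p), |w| = 4p ≥ p.
The pumping lemma gives a decomposition w = xyz where |xy| ≤ p and |y| > 0.
Since the first p symbols of w are all a's and |xy| ≤ p, y lies entirely in the leading a-block: y = a^k for some k with 1 ≤ k ≤ p.
Consider xy^2z = a^{p+k} b^p c^{2p}. Now the a- and b-counts sum to 2p+k, but the c-count is 2p ≠ 2p+k. So xy^2z ∉ L.
This is a contradiction; hence L is not regular.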